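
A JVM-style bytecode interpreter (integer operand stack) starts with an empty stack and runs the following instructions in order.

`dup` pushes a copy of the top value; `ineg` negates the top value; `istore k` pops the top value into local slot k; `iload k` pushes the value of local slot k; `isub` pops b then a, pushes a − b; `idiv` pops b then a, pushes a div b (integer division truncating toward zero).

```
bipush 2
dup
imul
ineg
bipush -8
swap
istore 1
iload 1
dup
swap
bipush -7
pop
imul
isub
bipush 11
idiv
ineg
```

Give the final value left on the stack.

bipush 2  : [2]
dup       : [2, 2]
imul      : [4]
ineg      : [-4]
bipush -8 : [-4, -8]
swap      : [-8, -4]
istore 1  : [-8]
iload 1   : [-8, -4]
dup       : [-8, -4, -4]
swap      : [-8, -4, -4]
bipush -7 : [-8, -4, -4, -7]
pop       : [-8, -4, -4]
imul      : [-8, 16]
isub      : [-24]
bipush 11 : [-24, 11]
idiv      : [-2]
ineg      : [2]

2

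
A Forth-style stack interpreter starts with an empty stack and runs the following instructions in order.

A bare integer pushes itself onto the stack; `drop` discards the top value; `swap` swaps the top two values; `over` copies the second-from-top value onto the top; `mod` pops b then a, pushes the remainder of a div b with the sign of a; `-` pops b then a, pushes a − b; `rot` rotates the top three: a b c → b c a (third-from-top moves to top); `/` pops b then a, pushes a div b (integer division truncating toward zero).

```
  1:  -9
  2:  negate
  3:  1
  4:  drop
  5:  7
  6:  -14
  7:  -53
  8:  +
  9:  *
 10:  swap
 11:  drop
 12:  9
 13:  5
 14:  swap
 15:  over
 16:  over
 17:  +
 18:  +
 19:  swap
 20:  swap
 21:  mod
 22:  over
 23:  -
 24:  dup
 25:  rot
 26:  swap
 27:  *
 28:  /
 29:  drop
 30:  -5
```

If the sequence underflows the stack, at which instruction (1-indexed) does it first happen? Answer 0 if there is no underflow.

0

-9      -9
negate  9
1       9 1
drop    9
7       9 7
-14     9 7 -14
-53     9 7 -14 -53
+       9 7 -67
*       9 -469
swap    -469 9
drop    -469
9       -469 9
5       -469 9 5
swap    -469 5 9
over    -469 5 9 5
over    -469 5 9 5 9
+       -469 5 9 14
+       -469 5 23
swap    -469 23 5
swap    -469 5 23
mod     -469 5
over    -469 5 -469
-       -469 474
dup     -469 474 474
rot     474 474 -469
swap    474 -469 474
*       474 -222306
/       0
drop    (empty)
-5      -5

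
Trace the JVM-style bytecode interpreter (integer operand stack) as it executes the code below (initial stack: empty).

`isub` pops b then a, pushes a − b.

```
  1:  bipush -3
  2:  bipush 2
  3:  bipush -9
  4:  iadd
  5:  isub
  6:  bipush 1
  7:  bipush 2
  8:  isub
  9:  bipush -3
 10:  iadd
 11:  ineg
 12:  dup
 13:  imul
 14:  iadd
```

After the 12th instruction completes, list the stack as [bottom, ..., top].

bipush -3 : [-3]
bipush 2  : [-3, 2]
bipush -9 : [-3, 2, -9]
iadd      : [-3, -7]
isub      : [4]
bipush 1  : [4, 1]
bipush 2  : [4, 1, 2]
isub      : [4, -1]
bipush -3 : [4, -1, -3]
iadd      : [4, -4]
ineg      : [4, 4]
dup       : [4, 4, 4]

[4, 4, 4]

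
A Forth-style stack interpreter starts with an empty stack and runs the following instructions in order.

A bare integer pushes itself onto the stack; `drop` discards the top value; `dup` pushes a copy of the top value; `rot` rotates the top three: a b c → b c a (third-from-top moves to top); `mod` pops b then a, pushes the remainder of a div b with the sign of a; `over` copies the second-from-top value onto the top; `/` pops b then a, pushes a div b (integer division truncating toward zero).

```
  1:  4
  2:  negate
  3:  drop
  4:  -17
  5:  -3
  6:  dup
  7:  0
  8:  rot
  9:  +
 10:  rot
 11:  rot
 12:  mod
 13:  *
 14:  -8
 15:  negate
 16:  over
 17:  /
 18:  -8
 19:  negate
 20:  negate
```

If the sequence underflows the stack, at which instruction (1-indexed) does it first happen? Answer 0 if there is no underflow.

4      → [4]
negate → [-4]
drop   → []
-17    → [-17]
-3     → [-17, -3]
dup    → [-17, -3, -3]
0      → [-17, -3, -3, 0]
rot    → [-17, -3, 0, -3]
+      → [-17, -3, -3]
rot    → [-3, -3, -17]
rot    → [-3, -17, -3]
mod    → [-3, -2]
*      → [6]
-8     → [6, -8]
negate → [6, 8]
over   → [6, 8, 6]
/      → [6, 1]
-8     → [6, 1, -8]
negate → [6, 1, 8]
negate → [6, 1, -8]

0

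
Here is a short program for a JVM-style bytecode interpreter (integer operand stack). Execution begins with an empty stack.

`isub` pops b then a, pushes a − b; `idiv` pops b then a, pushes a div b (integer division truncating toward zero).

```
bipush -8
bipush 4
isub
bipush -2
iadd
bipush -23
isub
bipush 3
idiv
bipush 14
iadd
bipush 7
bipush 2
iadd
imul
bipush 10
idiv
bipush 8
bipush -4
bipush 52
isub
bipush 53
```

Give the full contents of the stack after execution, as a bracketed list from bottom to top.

[15, 8, -56, 53]

bipush -8  : [-8]
bipush 4   : [-8, 4]
isub       : [-12]
bipush -2  : [-12, -2]
iadd       : [-14]
bipush -23 : [-14, -23]
isub       : [9]
bipush 3   : [9, 3]
idiv       : [3]
bipush 14  : [3, 14]
iadd       : [17]
bipush 7   : [17, 7]
bipush 2   : [17, 7, 2]
iadd       : [17, 9]
imul       : [153]
bipush 10  : [153, 10]
idiv       : [15]
bipush 8   : [15, 8]
bipush -4  : [15, 8, -4]
bipush 52  : [15, 8, -4, 52]
isub       : [15, 8, -56]
bipush 53  : [15, 8, -56, 53]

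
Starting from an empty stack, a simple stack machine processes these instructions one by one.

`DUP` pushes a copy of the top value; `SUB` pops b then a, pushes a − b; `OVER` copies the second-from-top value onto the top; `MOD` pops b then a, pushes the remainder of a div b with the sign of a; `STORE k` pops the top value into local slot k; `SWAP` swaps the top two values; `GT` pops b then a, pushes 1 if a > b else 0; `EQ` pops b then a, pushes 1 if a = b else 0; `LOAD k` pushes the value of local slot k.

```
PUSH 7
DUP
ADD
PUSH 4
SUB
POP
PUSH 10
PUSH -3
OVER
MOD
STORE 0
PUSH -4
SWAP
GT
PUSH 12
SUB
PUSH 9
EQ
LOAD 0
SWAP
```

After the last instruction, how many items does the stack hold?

PUSH 7  : 7
DUP     : 7 7
ADD     : 14
PUSH 4  : 14 4
SUB     : 10
POP     : (empty)
PUSH 10 : 10
PUSH -3 : 10 -3
OVER    : 10 -3 10
MOD     : 10 -3
STORE 0 : 10
PUSH -4 : 10 -4
SWAP    : -4 10
GT      : 0
PUSH 12 : 0 12
SUB     : -12
PUSH 9  : -12 9
EQ      : 0
LOAD 0  : 0 -3
SWAP    : -3 0

2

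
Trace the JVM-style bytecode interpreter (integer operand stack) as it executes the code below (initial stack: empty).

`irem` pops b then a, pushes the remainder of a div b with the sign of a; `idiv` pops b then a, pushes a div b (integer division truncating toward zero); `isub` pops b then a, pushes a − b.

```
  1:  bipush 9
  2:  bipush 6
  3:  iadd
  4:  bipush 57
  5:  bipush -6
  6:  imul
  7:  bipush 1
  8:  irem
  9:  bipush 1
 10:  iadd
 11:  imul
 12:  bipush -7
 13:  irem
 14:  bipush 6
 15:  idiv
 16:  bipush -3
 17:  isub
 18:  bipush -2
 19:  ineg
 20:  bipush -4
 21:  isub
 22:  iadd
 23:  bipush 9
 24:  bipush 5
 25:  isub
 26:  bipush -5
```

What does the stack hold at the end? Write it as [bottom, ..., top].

bipush 9  -> [9]
bipush 6  -> [9, 6]
iadd      -> [15]
bipush 57 -> [15, 57]
bipush -6 -> [15, 57, -6]
imul      -> [15, -342]
bipush 1  -> [15, -342, 1]
irem      -> [15, 0]
bipush 1  -> [15, 0, 1]
iadd      -> [15, 1]
imul      -> [15]
bipush -7 -> [15, -7]
irem      -> [1]
bipush 6  -> [1, 6]
idiv      -> [0]
bipush -3 -> [0, -3]
isub      -> [3]
bipush -2 -> [3, -2]
ineg      -> [3, 2]
bipush -4 -> [3, 2, -4]
isub      -> [3, 6]
iadd      -> [9]
bipush 9  -> [9, 9]
bipush 5  -> [9, 9, 5]
isub      -> [9, 4]
bipush -5 -> [9, 4, -5]

[9, 4, -5]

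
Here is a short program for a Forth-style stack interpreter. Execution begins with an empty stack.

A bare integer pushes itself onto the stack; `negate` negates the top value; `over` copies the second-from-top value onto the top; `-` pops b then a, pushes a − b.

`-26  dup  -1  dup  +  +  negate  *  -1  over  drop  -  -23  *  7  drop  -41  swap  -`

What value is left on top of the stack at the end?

-16762

-26    : [-26]
dup    : [-26, -26]
-1     : [-26, -26, -1]
dup    : [-26, -26, -1, -1]
+      : [-26, -26, -2]
+      : [-26, -28]
negate : [-26, 28]
*      : [-728]
-1     : [-728, -1]
over   : [-728, -1, -728]
drop   : [-728, -1]
-      : [-727]
-23    : [-727, -23]
*      : [16721]
7      : [16721, 7]
drop   : [16721]
-41    : [16721, -41]
swap   : [-41, 16721]
-      : [-16762]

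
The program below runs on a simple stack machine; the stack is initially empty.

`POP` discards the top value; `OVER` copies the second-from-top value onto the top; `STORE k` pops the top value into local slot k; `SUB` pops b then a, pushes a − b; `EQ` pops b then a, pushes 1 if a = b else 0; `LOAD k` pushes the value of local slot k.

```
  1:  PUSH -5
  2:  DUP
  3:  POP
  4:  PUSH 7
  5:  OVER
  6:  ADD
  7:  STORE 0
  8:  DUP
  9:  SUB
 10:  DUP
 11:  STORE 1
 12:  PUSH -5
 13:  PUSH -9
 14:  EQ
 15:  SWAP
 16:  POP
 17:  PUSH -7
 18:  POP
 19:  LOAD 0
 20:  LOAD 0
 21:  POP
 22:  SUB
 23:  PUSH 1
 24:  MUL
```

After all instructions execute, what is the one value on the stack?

PUSH -5 : -5
DUP     : -5 -5
POP     : -5
PUSH 7  : -5 7
OVER    : -5 7 -5
ADD     : -5 2
STORE 0 : -5
DUP     : -5 -5
SUB     : 0
DUP     : 0 0
STORE 1 : 0
PUSH -5 : 0 -5
PUSH -9 : 0 -5 -9
EQ      : 0 0
SWAP    : 0 0
POP     : 0
PUSH -7 : 0 -7
POP     : 0
LOAD 0  : 0 2
LOAD 0  : 0 2 2
POP     : 0 2
SUB     : -2
PUSH 1  : -2 1
MUL     : -2

-2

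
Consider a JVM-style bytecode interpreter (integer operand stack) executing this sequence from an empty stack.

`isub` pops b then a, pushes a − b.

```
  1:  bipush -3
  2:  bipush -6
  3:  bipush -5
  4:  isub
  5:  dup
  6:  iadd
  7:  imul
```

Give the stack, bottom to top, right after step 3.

[-3, -6, -5]

bipush -3 : -3
bipush -6 : -3 -6
bipush -5 : -3 -6 -5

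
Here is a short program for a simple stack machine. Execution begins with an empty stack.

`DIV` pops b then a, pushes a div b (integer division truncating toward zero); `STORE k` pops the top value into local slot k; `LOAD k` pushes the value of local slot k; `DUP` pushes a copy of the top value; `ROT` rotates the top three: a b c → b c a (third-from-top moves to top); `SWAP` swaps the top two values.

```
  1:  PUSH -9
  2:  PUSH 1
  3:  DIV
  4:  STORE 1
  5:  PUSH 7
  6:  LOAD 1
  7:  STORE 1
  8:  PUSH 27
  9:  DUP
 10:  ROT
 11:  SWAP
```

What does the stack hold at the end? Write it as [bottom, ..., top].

PUSH -9  [-9]
PUSH 1   [-9, 1]
DIV      [-9]
STORE 1  []
PUSH 7   [7]
LOAD 1   [7, -9]
STORE 1  [7]
PUSH 27  [7, 27]
DUP      [7, 27, 27]
ROT      [27, 27, 7]
SWAP     [27, 7, 27]

[27, 7, 27]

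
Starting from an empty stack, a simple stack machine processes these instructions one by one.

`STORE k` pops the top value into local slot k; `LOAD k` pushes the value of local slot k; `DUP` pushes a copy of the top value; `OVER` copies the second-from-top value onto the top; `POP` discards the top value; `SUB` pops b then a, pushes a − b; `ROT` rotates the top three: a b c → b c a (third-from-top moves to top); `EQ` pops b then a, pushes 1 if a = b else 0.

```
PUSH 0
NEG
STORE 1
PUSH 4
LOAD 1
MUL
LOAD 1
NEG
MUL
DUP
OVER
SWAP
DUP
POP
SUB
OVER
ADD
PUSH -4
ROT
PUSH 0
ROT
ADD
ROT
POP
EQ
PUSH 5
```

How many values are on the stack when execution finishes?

PUSH 0  : 0
NEG     : 0
STORE 1 : (empty)
PUSH 4  : 4
LOAD 1  : 4 0
MUL     : 0
LOAD 1  : 0 0
NEG     : 0 0
MUL     : 0
DUP     : 0 0
OVER    : 0 0 0
SWAP    : 0 0 0
DUP     : 0 0 0 0
POP     : 0 0 0
SUB     : 0 0
OVER    : 0 0 0
ADD     : 0 0
PUSH -4 : 0 0 -4
ROT     : 0 -4 0
PUSH 0  : 0 -4 0 0
ROT     : 0 0 0 -4
ADD     : 0 0 -4
ROT     : 0 -4 0
POP     : 0 -4
EQ      : 0
PUSH 5  : 0 5

2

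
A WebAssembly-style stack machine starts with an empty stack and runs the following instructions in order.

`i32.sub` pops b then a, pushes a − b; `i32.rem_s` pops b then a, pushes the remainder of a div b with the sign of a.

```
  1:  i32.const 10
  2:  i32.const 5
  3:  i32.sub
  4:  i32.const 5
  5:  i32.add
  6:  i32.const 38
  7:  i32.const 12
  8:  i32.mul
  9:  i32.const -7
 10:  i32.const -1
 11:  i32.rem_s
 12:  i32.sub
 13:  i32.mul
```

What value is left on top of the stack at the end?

i32.const 10 → [10]
i32.const 5  → [10, 5]
i32.sub      → [5]
i32.const 5  → [5, 5]
i32.add      → [10]
i32.const 38 → [10, 38]
i32.const 12 → [10, 38, 12]
i32.mul      → [10, 456]
i32.const -7 → [10, 456, -7]
i32.const -1 → [10, 456, -7, -1]
i32.rem_s    → [10, 456, 0]
i32.sub      → [10, 456]
i32.mul      → [4560]

4560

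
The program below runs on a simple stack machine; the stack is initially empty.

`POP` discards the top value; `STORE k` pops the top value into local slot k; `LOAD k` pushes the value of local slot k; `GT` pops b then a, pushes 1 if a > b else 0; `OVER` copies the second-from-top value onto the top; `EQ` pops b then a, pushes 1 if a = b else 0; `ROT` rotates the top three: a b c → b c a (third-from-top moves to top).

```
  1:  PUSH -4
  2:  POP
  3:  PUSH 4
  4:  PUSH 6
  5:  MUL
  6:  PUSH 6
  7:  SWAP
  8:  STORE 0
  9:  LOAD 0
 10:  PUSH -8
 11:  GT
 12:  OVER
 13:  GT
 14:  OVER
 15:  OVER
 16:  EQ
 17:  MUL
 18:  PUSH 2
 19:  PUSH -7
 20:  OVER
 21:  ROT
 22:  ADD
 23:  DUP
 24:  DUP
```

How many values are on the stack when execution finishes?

6

PUSH -4 -> -4
POP     -> (empty)
PUSH 4  -> 4
PUSH 6  -> 4 6
MUL     -> 24
PUSH 6  -> 24 6
SWAP    -> 6 24
STORE 0 -> 6
LOAD 0  -> 6 24
PUSH -8 -> 6 24 -8
GT      -> 6 1
OVER    -> 6 1 6
GT      -> 6 0
OVER    -> 6 0 6
OVER    -> 6 0 6 0
EQ      -> 6 0 0
MUL     -> 6 0
PUSH 2  -> 6 0 2
PUSH -7 -> 6 0 2 -7
OVER    -> 6 0 2 -7 2
ROT     -> 6 0 -7 2 2
ADD     -> 6 0 -7 4
DUP     -> 6 0 -7 4 4
DUP     -> 6 0 -7 4 4 4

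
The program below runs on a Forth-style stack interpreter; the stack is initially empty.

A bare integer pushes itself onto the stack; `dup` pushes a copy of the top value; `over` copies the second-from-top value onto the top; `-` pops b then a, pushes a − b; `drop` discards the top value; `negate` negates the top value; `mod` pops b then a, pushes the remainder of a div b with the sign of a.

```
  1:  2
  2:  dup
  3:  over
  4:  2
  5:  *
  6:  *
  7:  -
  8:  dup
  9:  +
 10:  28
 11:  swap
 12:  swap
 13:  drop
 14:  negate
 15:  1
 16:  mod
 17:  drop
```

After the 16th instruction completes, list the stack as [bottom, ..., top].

[0]

2      : 2
dup    : 2 2
over   : 2 2 2
2      : 2 2 2 2
*      : 2 2 4
*      : 2 8
-      : -6
dup    : -6 -6
+      : -12
28     : -12 28
swap   : 28 -12
swap   : -12 28
drop   : -12
negate : 12
1      : 12 1
mod    : 0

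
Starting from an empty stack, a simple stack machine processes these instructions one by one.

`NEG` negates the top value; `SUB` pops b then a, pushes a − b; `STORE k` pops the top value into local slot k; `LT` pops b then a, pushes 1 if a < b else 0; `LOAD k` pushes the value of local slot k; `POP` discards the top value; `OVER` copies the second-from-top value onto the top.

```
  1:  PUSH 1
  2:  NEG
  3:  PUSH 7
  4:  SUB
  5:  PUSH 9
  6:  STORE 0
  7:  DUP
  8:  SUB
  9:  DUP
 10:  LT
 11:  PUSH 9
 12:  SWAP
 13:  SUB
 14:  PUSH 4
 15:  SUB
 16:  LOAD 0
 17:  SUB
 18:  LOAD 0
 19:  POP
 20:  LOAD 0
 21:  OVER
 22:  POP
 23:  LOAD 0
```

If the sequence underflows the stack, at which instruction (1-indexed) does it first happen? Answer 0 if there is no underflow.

PUSH 1  → [1]
NEG     → [-1]
PUSH 7  → [-1, 7]
SUB     → [-8]
PUSH 9  → [-8, 9]
STORE 0 → [-8]
DUP     → [-8, -8]
SUB     → [0]
DUP     → [0, 0]
LT      → [0]
PUSH 9  → [0, 9]
SWAP    → [9, 0]
SUB     → [9]
PUSH 4  → [9, 4]
SUB     → [5]
LOAD 0  → [5, 9]
SUB     → [-4]
LOAD 0  → [-4, 9]
POP     → [-4]
LOAD 0  → [-4, 9]
OVER    → [-4, 9, -4]
POP     → [-4, 9]
LOAD 0  → [-4, 9, 9]

0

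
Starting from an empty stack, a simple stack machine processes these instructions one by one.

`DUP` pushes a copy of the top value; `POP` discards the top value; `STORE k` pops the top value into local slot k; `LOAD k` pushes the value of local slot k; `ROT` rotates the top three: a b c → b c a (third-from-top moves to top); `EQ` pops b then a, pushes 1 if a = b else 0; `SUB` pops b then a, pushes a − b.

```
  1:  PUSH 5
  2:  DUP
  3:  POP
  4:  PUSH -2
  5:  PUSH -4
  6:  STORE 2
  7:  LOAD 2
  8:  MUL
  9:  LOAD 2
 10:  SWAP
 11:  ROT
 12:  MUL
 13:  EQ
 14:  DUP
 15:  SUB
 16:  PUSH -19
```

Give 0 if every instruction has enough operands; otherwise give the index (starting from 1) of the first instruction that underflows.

PUSH 5    [5]
DUP       [5, 5]
POP       [5]
PUSH -2   [5, -2]
PUSH -4   [5, -2, -4]
STORE 2   [5, -2]
LOAD 2    [5, -2, -4]
MUL       [5, 8]
LOAD 2    [5, 8, -4]
SWAP      [5, -4, 8]
ROT       [-4, 8, 5]
MUL       [-4, 40]
EQ        [0]
DUP       [0, 0]
SUB       [0]
PUSH -19  [0, -19]

0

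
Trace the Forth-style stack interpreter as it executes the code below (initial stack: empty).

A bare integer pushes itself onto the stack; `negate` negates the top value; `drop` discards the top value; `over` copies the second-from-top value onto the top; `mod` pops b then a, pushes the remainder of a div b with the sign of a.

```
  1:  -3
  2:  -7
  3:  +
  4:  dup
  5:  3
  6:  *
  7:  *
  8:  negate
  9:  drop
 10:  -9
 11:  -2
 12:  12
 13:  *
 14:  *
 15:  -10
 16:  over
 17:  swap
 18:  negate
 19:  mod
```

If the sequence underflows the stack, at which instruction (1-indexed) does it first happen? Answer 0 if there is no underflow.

-3     : -3
-7     : -3 -7
+      : -10
dup    : -10 -10
3      : -10 -10 3
*      : -10 -30
*      : 300
negate : -300
drop   : (empty)
-9     : -9
-2     : -9 -2
12     : -9 -2 12
*      : -9 -24
*      : 216
-10    : 216 -10
over   : 216 -10 216
swap   : 216 216 -10
negate : 216 216 10
mod    : 216 6

0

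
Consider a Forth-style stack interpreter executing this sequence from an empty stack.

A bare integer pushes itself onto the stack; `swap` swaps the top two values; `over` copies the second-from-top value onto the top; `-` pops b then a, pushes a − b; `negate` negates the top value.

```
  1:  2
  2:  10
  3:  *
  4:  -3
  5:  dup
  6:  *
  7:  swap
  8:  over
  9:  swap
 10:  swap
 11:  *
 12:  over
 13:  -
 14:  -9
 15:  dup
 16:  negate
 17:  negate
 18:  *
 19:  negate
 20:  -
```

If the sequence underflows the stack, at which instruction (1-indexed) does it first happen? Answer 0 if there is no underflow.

0

2      -> [2]
10     -> [2, 10]
*      -> [20]
-3     -> [20, -3]
dup    -> [20, -3, -3]
*      -> [20, 9]
swap   -> [9, 20]
over   -> [9, 20, 9]
swap   -> [9, 9, 20]
swap   -> [9, 20, 9]
*      -> [9, 180]
over   -> [9, 180, 9]
-      -> [9, 171]
-9     -> [9, 171, -9]
dup    -> [9, 171, -9, -9]
negate -> [9, 171, -9, 9]
negate -> [9, 171, -9, -9]
*      -> [9, 171, 81]
negate -> [9, 171, -81]
-      -> [9, 252]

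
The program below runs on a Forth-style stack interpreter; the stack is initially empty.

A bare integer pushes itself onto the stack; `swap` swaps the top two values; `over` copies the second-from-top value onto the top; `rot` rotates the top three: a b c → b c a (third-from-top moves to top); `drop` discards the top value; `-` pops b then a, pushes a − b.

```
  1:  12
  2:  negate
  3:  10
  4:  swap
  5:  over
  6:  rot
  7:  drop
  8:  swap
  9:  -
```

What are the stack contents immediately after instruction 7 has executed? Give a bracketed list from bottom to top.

[-12, 10]

12     → 12
negate → -12
10     → -12 10
swap   → 10 -12
over   → 10 -12 10
rot    → -12 10 10
drop   → -12 10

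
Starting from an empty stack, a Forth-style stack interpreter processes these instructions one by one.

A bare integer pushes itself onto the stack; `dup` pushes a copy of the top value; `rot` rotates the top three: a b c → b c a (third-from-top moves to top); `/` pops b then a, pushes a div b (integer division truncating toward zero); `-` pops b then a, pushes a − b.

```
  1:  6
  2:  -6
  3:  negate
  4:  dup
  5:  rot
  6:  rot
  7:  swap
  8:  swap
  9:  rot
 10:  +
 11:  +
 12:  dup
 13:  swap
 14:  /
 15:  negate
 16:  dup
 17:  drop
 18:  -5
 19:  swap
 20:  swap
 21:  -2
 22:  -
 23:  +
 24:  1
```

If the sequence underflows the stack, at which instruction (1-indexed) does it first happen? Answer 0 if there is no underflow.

6      : [6]
-6     : [6, -6]
negate : [6, 6]
dup    : [6, 6, 6]
rot    : [6, 6, 6]
rot    : [6, 6, 6]
swap   : [6, 6, 6]
swap   : [6, 6, 6]
rot    : [6, 6, 6]
+      : [6, 12]
+      : [18]
dup    : [18, 18]
swap   : [18, 18]
/      : [1]
negate : [-1]
dup    : [-1, -1]
drop   : [-1]
-5     : [-1, -5]
swap   : [-5, -1]
swap   : [-1, -5]
-2     : [-1, -5, -2]
-      : [-1, -3]
+      : [-4]
1      : [-4, 1]

0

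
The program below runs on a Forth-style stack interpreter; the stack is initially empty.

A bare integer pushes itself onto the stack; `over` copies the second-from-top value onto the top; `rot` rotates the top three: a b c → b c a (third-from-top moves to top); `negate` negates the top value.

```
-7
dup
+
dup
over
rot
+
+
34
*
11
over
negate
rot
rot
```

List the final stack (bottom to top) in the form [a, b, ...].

-7     -> [-7]
dup    -> [-7, -7]
+      -> [-14]
dup    -> [-14, -14]
over   -> [-14, -14, -14]
rot    -> [-14, -14, -14]
+      -> [-14, -28]
+      -> [-42]
34     -> [-42, 34]
*      -> [-1428]
11     -> [-1428, 11]
over   -> [-1428, 11, -1428]
negate -> [-1428, 11, 1428]
rot    -> [11, 1428, -1428]
rot    -> [1428, -1428, 11]

[1428, -1428, 11]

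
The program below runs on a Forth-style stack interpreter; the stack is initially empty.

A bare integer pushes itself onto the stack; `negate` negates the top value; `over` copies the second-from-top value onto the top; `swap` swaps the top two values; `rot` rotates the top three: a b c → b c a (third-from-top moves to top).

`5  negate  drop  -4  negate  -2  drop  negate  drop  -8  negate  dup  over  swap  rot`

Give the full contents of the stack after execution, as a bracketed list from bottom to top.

[8, 8, 8]

5      -> 5
negate -> -5
drop   -> (empty)
-4     -> -4
negate -> 4
-2     -> 4 -2
drop   -> 4
negate -> -4
drop   -> (empty)
-8     -> -8
negate -> 8
dup    -> 8 8
over   -> 8 8 8
swap   -> 8 8 8
rot    -> 8 8 8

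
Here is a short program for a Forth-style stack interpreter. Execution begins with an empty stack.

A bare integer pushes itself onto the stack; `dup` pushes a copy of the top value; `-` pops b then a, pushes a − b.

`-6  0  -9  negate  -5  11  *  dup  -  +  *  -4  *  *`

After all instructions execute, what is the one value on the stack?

-6     -> -6
0      -> -6 0
-9     -> -6 0 -9
negate -> -6 0 9
-5     -> -6 0 9 -5
11     -> -6 0 9 -5 11
*      -> -6 0 9 -55
dup    -> -6 0 9 -55 -55
-      -> -6 0 9 0
+      -> -6 0 9
*      -> -6 0
-4     -> -6 0 -4
*      -> -6 0
*      -> 0

0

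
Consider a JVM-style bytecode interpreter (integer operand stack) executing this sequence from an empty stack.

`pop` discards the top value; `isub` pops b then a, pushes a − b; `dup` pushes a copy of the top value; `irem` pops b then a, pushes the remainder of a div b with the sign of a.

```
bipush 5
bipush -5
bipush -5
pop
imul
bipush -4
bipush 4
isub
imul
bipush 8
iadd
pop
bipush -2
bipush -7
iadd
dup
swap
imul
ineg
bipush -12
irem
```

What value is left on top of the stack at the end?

-9

bipush 5   → [5]
bipush -5  → [5, -5]
bipush -5  → [5, -5, -5]
pop        → [5, -5]
imul       → [-25]
bipush -4  → [-25, -4]
bipush 4   → [-25, -4, 4]
isub       → [-25, -8]
imul       → [200]
bipush 8   → [200, 8]
iadd       → [208]
pop        → []
bipush -2  → [-2]
bipush -7  → [-2, -7]
iadd       → [-9]
dup        → [-9, -9]
swap       → [-9, -9]
imul       → [81]
ineg       → [-81]
bipush -12 → [-81, -12]
irem       → [-9]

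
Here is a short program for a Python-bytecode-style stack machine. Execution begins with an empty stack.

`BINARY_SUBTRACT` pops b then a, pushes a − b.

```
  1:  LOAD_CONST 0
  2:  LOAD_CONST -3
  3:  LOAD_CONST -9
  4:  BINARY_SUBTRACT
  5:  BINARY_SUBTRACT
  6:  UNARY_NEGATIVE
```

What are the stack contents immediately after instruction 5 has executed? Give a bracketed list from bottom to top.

LOAD_CONST 0     [0]
LOAD_CONST -3    [0, -3]
LOAD_CONST -9    [0, -3, -9]
BINARY_SUBTRACT  [0, 6]
BINARY_SUBTRACT  [-6]

[-6]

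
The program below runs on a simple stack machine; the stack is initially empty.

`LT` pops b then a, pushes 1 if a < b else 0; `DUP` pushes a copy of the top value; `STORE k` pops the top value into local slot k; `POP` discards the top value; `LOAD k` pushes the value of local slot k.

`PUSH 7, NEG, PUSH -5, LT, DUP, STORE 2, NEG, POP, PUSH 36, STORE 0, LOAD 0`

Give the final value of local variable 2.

PUSH 7  : 7
NEG     : -7
PUSH -5 : -7 -5
LT      : 1
DUP     : 1 1
STORE 2 : 1
NEG     : -1
POP     : (empty)
PUSH 36 : 36
STORE 0 : (empty)
LOAD 0  : 36

1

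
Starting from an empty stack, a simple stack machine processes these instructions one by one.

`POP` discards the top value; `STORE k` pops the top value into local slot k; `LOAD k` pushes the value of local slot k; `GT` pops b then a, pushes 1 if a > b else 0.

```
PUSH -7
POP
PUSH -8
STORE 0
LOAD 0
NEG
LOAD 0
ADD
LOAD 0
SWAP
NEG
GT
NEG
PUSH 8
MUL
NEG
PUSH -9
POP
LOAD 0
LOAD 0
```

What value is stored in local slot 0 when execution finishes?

PUSH -7  -7
POP      (empty)
PUSH -8  -8
STORE 0  (empty)
LOAD 0   -8
NEG      8
LOAD 0   8 -8
ADD      0
LOAD 0   0 -8
SWAP     -8 0
NEG      -8 0
GT       0
NEG      0
PUSH 8   0 8
MUL      0
NEG      0
PUSH -9  0 -9
POP      0
LOAD 0   0 -8
LOAD 0   0 -8 -8

-8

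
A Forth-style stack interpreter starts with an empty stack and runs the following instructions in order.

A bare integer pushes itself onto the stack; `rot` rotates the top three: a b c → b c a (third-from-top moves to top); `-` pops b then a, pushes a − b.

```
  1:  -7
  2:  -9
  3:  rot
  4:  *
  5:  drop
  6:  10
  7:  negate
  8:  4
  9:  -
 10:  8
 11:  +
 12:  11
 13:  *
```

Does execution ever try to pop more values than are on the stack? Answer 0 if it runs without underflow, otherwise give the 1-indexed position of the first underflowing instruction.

3

-7 -> -7
-9 -> -7 -9
rot  — needs 3 operands, stack has 2 → underflow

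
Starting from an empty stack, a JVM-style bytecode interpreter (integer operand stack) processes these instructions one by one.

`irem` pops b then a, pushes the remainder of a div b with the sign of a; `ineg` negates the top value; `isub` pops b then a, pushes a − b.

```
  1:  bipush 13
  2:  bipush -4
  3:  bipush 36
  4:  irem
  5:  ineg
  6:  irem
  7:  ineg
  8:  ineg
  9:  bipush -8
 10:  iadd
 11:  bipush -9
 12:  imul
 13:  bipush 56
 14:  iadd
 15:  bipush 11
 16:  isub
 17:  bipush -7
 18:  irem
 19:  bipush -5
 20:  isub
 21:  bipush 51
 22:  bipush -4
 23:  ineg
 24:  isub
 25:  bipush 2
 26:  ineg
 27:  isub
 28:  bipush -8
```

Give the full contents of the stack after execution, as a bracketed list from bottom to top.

bipush 13 → [13]
bipush -4 → [13, -4]
bipush 36 → [13, -4, 36]
irem      → [13, -4]
ineg      → [13, 4]
irem      → [1]
ineg      → [-1]
ineg      → [1]
bipush -8 → [1, -8]
iadd      → [-7]
bipush -9 → [-7, -9]
imul      → [63]
bipush 56 → [63, 56]
iadd      → [119]
bipush 11 → [119, 11]
isub      → [108]
bipush -7 → [108, -7]
irem      → [3]
bipush -5 → [3, -5]
isub      → [8]
bipush 51 → [8, 51]
bipush -4 → [8, 51, -4]
ineg      → [8, 51, 4]
isub      → [8, 47]
bipush 2  → [8, 47, 2]
ineg      → [8, 47, -2]
isub      → [8, 49]
bipush -8 → [8, 49, -8]

[8, 49, -8]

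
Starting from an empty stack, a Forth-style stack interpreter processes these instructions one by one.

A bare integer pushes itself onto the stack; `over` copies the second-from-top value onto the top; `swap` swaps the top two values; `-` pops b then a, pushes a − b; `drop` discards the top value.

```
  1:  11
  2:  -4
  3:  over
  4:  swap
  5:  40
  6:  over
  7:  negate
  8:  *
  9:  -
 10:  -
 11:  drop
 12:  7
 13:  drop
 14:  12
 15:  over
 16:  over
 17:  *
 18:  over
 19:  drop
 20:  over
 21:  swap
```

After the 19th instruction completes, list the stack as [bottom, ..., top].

[11, 12, 132]

11      [11]
-4      [11, -4]
over    [11, -4, 11]
swap    [11, 11, -4]
40      [11, 11, -4, 40]
over    [11, 11, -4, 40, -4]
negate  [11, 11, -4, 40, 4]
*       [11, 11, -4, 160]
-       [11, 11, -164]
-       [11, 175]
drop    [11]
7       [11, 7]
drop    [11]
12      [11, 12]
over    [11, 12, 11]
over    [11, 12, 11, 12]
*       [11, 12, 132]
over    [11, 12, 132, 12]
drop    [11, 12, 132]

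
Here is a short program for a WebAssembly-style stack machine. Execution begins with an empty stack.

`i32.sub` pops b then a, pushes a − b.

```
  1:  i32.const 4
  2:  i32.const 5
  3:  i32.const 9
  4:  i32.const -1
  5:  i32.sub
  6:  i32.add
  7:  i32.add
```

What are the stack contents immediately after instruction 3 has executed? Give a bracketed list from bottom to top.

[4, 5, 9]

i32.const 4 : 4
i32.const 5 : 4 5
i32.const 9 : 4 5 9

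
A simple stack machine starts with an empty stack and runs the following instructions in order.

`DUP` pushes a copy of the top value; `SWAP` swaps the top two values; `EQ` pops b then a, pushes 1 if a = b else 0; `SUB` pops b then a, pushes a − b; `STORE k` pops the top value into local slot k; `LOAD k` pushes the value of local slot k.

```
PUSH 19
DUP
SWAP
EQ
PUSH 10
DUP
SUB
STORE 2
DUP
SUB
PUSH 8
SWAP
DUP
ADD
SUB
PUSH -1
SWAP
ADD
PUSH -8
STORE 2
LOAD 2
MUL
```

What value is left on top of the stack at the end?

PUSH 19 : 19
DUP     : 19 19
SWAP    : 19 19
EQ      : 1
PUSH 10 : 1 10
DUP     : 1 10 10
SUB     : 1 0
STORE 2 : 1
DUP     : 1 1
SUB     : 0
PUSH 8  : 0 8
SWAP    : 8 0
DUP     : 8 0 0
ADD     : 8 0
SUB     : 8
PUSH -1 : 8 -1
SWAP    : -1 8
ADD     : 7
PUSH -8 : 7 -8
STORE 2 : 7
LOAD 2  : 7 -8
MUL     : -56

-56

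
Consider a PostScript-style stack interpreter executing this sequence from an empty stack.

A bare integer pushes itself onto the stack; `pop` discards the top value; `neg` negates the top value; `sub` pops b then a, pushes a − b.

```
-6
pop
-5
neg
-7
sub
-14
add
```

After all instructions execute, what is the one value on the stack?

-2

-6  -> [-6]
pop -> []
-5  -> [-5]
neg -> [5]
-7  -> [5, -7]
sub -> [12]
-14 -> [12, -14]
add -> [-2]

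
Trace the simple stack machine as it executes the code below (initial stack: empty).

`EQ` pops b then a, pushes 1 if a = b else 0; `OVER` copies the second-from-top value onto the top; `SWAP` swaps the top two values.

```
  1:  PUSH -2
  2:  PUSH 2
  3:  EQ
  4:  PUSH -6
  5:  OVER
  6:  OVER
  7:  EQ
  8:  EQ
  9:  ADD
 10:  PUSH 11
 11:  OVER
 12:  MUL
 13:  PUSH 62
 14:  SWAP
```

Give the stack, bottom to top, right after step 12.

[0, 0]

PUSH -2 -> [-2]
PUSH 2  -> [-2, 2]
EQ      -> [0]
PUSH -6 -> [0, -6]
OVER    -> [0, -6, 0]
OVER    -> [0, -6, 0, -6]
EQ      -> [0, -6, 0]
EQ      -> [0, 0]
ADD     -> [0]
PUSH 11 -> [0, 11]
OVER    -> [0, 11, 0]
MUL     -> [0, 0]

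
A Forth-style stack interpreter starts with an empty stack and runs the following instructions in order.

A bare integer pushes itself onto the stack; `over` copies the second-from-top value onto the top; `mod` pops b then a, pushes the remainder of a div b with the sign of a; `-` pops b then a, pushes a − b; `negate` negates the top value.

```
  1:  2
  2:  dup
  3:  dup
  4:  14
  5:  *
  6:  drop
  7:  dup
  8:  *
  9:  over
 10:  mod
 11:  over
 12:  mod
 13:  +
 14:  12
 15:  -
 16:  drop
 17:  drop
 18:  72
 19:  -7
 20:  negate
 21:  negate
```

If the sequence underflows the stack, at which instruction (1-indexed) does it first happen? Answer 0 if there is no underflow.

17

2    -> [2]
dup  -> [2, 2]
dup  -> [2, 2, 2]
14   -> [2, 2, 2, 14]
*    -> [2, 2, 28]
drop -> [2, 2]
dup  -> [2, 2, 2]
*    -> [2, 4]
over -> [2, 4, 2]
mod  -> [2, 0]
over -> [2, 0, 2]
mod  -> [2, 0]
+    -> [2]
12   -> [2, 12]
-    -> [-10]
drop -> []
drop  — needs 1 operand, stack has 0 → underflow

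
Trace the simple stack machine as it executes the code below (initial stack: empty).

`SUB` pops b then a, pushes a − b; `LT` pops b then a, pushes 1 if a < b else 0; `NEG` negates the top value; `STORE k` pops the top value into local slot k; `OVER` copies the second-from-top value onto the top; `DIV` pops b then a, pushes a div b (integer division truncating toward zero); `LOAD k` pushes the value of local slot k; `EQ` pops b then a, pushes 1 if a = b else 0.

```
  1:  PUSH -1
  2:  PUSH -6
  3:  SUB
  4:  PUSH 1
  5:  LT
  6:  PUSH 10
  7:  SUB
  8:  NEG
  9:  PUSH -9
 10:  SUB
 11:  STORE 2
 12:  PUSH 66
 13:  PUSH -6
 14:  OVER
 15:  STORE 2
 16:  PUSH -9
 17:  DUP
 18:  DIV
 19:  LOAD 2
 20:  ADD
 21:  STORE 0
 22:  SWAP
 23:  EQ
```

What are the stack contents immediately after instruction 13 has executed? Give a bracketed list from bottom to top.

[66, -6]

PUSH -1 -> -1
PUSH -6 -> -1 -6
SUB     -> 5
PUSH 1  -> 5 1
LT      -> 0
PUSH 10 -> 0 10
SUB     -> -10
NEG     -> 10
PUSH -9 -> 10 -9
SUB     -> 19
STORE 2 -> (empty)
PUSH 66 -> 66
PUSH -6 -> 66 -6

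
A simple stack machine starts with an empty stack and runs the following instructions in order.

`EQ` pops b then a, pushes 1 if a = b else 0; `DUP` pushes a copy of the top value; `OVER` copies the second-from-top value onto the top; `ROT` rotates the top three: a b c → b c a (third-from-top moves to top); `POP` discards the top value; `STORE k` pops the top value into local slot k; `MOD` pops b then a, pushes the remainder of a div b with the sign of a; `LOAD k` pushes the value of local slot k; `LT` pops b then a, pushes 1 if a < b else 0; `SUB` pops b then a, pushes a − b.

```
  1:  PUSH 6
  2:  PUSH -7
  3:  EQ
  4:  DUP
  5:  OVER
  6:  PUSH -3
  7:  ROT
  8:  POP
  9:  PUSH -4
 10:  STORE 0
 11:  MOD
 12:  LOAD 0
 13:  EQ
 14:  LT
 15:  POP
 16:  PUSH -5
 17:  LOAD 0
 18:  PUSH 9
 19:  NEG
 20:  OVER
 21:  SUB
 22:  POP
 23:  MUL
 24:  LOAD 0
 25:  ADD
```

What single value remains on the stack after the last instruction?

16

PUSH 6  -> [6]
PUSH -7 -> [6, -7]
EQ      -> [0]
DUP     -> [0, 0]
OVER    -> [0, 0, 0]
PUSH -3 -> [0, 0, 0, -3]
ROT     -> [0, 0, -3, 0]
POP     -> [0, 0, -3]
PUSH -4 -> [0, 0, -3, -4]
STORE 0 -> [0, 0, -3]
MOD     -> [0, 0]
LOAD 0  -> [0, 0, -4]
EQ      -> [0, 0]
LT      -> [0]
POP     -> []
PUSH -5 -> [-5]
LOAD 0  -> [-5, -4]
PUSH 9  -> [-5, -4, 9]
NEG     -> [-5, -4, -9]
OVER    -> [-5, -4, -9, -4]
SUB     -> [-5, -4, -5]
POP     -> [-5, -4]
MUL     -> [20]
LOAD 0  -> [20, -4]
ADD     -> [16]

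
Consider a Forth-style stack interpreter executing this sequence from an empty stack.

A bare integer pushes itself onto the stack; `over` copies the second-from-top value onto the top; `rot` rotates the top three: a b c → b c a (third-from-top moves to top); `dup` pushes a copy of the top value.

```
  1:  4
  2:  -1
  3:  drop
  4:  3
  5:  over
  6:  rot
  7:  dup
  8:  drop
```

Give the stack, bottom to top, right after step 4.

[4, 3]

4    : [4]
-1   : [4, -1]
drop : [4]
3    : [4, 3]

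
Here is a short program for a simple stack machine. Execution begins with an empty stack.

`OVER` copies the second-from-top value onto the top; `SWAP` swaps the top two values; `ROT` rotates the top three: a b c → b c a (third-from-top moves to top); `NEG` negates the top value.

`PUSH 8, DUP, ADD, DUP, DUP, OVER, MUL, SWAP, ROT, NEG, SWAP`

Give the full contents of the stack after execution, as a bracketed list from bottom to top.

PUSH 8 → [8]
DUP    → [8, 8]
ADD    → [16]
DUP    → [16, 16]
DUP    → [16, 16, 16]
OVER   → [16, 16, 16, 16]
MUL    → [16, 16, 256]
SWAP   → [16, 256, 16]
ROT    → [256, 16, 16]
NEG    → [256, 16, -16]
SWAP   → [256, -16, 16]

[256, -16, 16]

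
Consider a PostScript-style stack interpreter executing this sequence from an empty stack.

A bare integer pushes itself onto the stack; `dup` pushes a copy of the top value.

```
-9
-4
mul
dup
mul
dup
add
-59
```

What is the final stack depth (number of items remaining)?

-9  : -9
-4  : -9 -4
mul : 36
dup : 36 36
mul : 1296
dup : 1296 1296
add : 2592
-59 : 2592 -59

2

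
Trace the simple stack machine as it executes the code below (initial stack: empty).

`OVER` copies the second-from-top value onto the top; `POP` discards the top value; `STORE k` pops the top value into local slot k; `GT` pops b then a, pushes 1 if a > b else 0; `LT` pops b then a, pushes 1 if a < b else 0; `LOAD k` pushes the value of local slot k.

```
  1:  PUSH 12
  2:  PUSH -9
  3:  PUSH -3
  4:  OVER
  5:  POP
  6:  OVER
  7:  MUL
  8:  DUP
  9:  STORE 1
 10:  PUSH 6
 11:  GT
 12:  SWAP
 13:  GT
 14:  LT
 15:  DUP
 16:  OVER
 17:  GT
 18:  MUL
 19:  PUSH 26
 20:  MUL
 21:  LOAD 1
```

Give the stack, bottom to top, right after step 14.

PUSH 12  [12]
PUSH -9  [12, -9]
PUSH -3  [12, -9, -3]
OVER     [12, -9, -3, -9]
POP      [12, -9, -3]
OVER     [12, -9, -3, -9]
MUL      [12, -9, 27]
DUP      [12, -9, 27, 27]
STORE 1  [12, -9, 27]
PUSH 6   [12, -9, 27, 6]
GT       [12, -9, 1]
SWAP     [12, 1, -9]
GT       [12, 1]
LT       [0]

[0]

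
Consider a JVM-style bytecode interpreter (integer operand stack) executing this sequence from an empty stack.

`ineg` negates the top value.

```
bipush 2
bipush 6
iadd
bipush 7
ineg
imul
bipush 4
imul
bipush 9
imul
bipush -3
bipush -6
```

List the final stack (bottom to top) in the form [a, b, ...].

bipush 2  : 2
bipush 6  : 2 6
iadd      : 8
bipush 7  : 8 7
ineg      : 8 -7
imul      : -56
bipush 4  : -56 4
imul      : -224
bipush 9  : -224 9
imul      : -2016
bipush -3 : -2016 -3
bipush -6 : -2016 -3 -6

[-2016, -3, -6]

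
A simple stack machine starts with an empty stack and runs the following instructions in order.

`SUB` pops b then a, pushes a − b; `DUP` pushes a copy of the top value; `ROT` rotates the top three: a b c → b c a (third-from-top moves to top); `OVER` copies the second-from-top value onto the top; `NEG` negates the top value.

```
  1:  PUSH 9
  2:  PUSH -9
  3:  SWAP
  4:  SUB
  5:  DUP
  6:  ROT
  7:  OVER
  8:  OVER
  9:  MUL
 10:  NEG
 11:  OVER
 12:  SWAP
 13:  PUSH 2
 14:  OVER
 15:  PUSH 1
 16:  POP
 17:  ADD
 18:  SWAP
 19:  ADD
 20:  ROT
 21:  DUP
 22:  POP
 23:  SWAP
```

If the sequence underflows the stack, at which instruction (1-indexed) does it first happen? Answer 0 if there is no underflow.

PUSH 9  -> [9]
PUSH -9 -> [9, -9]
SWAP    -> [-9, 9]
SUB     -> [-18]
DUP     -> [-18, -18]
ROT  — needs 3 operands, stack has 2 → underflow

6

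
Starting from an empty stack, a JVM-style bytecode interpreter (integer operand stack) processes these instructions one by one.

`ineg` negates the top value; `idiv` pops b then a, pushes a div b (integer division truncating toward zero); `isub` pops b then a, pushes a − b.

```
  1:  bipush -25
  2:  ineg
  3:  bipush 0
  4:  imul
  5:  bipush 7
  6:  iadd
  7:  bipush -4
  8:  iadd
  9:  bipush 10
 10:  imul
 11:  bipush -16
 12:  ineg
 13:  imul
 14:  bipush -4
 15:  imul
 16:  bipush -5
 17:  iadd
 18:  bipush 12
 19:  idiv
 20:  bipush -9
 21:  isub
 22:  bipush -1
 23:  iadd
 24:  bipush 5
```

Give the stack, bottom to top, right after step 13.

[480]

bipush -25 -> [-25]
ineg       -> [25]
bipush 0   -> [25, 0]
imul       -> [0]
bipush 7   -> [0, 7]
iadd       -> [7]
bipush -4  -> [7, -4]
iadd       -> [3]
bipush 10  -> [3, 10]
imul       -> [30]
bipush -16 -> [30, -16]
ineg       -> [30, 16]
imul       -> [480]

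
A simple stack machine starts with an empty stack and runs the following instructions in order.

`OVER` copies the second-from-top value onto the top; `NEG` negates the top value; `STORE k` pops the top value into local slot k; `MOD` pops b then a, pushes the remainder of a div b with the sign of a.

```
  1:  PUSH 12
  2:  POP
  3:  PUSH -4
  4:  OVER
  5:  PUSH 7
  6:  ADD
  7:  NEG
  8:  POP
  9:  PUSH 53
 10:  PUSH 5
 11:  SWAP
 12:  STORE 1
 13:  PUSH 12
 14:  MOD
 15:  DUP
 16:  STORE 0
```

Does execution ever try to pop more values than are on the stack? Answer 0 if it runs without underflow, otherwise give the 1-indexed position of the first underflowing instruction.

4

PUSH 12 → [12]
POP     → []
PUSH -4 → [-4]
OVER  — needs 2 operands, stack has 1 → underflow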